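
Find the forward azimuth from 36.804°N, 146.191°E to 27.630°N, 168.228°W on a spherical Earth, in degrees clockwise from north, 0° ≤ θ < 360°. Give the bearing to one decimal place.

90.0°

Δλ = -168.228 − 146.191 = -314.419°; wrapped into (−180°, 180°]: 45.581°.
θ = atan2( sin Δλ · cos φ₂ , cos φ₁ · sin φ₂ − sin φ₁ · cos φ₂ · cos Δλ )
  = atan2(0.63279, -0.00015) = 90.014° → normalised to [0°, 360°): 90.014°.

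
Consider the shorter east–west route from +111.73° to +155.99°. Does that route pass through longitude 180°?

No

Signed shortest Δλ = ((155.99 − 111.73 + 180) mod 360) − 180 = 44.26°.
Going east by 44.26° from +111.73° reaches +155.99° without touching 180°.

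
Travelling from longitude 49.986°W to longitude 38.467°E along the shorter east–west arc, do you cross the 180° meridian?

Signed shortest Δλ = ((38.467 − -49.986 + 180) mod 360) − 180 = 88.453°.
Going east by 88.453° from -49.986° reaches +38.467° without touching 180°.

No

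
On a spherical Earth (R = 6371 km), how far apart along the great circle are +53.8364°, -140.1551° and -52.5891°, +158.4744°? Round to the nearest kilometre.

13121 km

Δλ = 158.4744 − -140.1551 = 298.6295°; wrapped into (−180°, 180°]: -61.3705°.
Δφ = -52.5891 − 53.8364 = -106.4255°.
a = sin²(Δφ/2) + cos φ₁ · cos φ₂ · sin²(Δλ/2) = 0.734747.
c = 2·atan2(√a, √(1−a)) = 2.05951 rad → d = 6371·c ≈ 13121.16 km.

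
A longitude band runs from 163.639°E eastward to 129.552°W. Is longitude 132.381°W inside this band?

Band width going east from +163.639° to -129.552°: ((-129.552 − 163.639) mod 360) = 66.809°.
Offset of -132.381° east of the west edge: ((-132.381 − 163.639) mod 360) = 63.980°.
63.980° ≤ 66.809° ⇒ inside.

Yes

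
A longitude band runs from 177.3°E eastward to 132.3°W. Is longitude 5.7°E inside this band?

No

Band width going east from +177.3° to -132.3°: ((-132.3 − 177.3) mod 360) = 50.4°.
Offset of +5.7° east of the west edge: ((5.7 − 177.3) mod 360) = 188.4°.
188.4° > 50.4° ⇒ outside.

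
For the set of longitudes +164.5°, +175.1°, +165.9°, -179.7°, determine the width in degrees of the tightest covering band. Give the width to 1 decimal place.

15.8°

Sort the longitudes: -179.7°, +164.5°, +165.9°, +175.1°.
Eastward gaps between consecutive values (wrapping around): 344.2°, 1.4°, 9.2°, 5.2°.
Largest gap = 344.2° ⇒ minimal covering band is its complement: 360° − 344.2° = 15.8°.
Band runs from +164.5° eastward to -179.7°, crossing the antimeridian.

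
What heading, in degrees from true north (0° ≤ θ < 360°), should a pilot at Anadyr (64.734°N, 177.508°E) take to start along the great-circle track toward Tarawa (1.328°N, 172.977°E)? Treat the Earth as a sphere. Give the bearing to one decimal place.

185.1°

Δλ = 172.977 − 177.508 = -4.531°.
θ = atan2( sin Δλ · cos φ₂ , cos φ₁ · sin φ₂ − sin φ₁ · cos φ₂ · cos Δλ )
  = atan2(-0.07898, -0.89138) = -174.937° → normalised to [0°, 360°): 185.063°.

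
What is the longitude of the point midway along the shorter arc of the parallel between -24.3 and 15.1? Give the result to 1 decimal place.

Signed shortest Δλ from -24.3° to +15.1° is +39.4°.
Midpoint longitude = -24.3° + (+39.4°)/2 = -24.3° + 19.7° = -4.6°.

-4.6°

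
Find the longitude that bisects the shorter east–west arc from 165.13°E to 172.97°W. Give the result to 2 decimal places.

176.08°E

Signed shortest Δλ from +165.13° to -172.97° is +21.90°.
Midpoint longitude = +165.13° + (+21.90°)/2 = +165.13° + 10.95° = +176.08°.
(The naïve average (+165.13 + -172.97)/2 = -3.92° is on the wrong side of the globe.)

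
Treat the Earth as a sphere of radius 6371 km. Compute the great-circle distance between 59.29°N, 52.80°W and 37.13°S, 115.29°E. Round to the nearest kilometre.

17407 km

Δλ = 115.29 − -52.80 = 168.09°.
Δφ = -37.13 − 59.29 = -96.42°.
a = sin²(Δφ/2) + cos φ₁ · cos φ₂ · sin²(Δλ/2) = 0.958685.
c = 2·atan2(√a, √(1−a)) = 2.73222 rad → d = 6371·c ≈ 17406.95 km.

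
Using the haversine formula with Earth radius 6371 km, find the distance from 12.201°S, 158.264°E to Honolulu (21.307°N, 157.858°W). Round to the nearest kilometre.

Δλ = -157.858 − 158.264 = -316.122°; wrapped into (−180°, 180°]: 43.878°.
Δφ = 21.307 − -12.201 = 33.508°.
a = sin²(Δφ/2) + cos φ₁ · cos φ₂ · sin²(Δλ/2) = 0.210208.
c = 2·atan2(√a, √(1−a)) = 0.95258 rad → d = 6371·c ≈ 6068.87 km.

6069 km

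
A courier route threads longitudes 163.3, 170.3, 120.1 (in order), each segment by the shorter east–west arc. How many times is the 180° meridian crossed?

0

Leg 1: +163.3° → +170.3°, shortest Δλ = 7.0° (east) — does not cross 180°.
Leg 2: +170.3° → +120.1°, shortest Δλ = -50.2° (west) — does not cross 180°.
Total crossings: 0.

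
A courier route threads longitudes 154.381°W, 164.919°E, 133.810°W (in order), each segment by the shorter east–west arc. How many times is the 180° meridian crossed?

2

Leg 1: -154.381° → +164.919°, shortest Δλ = -40.7° (west) — crosses 180°.
Leg 2: +164.919° → -133.810°, shortest Δλ = 61.271° (east) — crosses 180°.
Total crossings: 2.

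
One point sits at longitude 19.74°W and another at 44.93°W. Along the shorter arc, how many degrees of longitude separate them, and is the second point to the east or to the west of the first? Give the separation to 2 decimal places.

25.19° west

Raw difference: -44.93 − -19.74 = -25.19°.
Normalise into (−180°, 180°]: -25.19° stays -25.19°.
Negative ⇒ the second point lies to the west; separation 25.19°.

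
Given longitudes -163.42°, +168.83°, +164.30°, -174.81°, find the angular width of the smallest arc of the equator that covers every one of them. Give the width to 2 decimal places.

32.28°

Sort the longitudes: -174.81°, -163.42°, +164.30°, +168.83°.
Eastward gaps between consecutive values (wrapping around): 11.39°, 327.72°, 4.53°, 16.36°.
Largest gap = 327.72° ⇒ minimal covering band is its complement: 360° − 327.72° = 32.28°.
Band runs from +164.30° eastward to -163.42°, crossing the antimeridian.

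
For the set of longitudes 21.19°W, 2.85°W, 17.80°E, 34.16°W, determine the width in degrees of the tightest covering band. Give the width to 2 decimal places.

51.96°

Sort the longitudes: -34.16°, -21.19°, -2.85°, +17.80°.
Eastward gaps between consecutive values (wrapping around): 12.97°, 18.34°, 20.65°, 308.04°.
Largest gap = 308.04° ⇒ minimal covering band is its complement: 360° − 308.04° = 51.96°.
Band runs from -34.16° eastward to +17.80°.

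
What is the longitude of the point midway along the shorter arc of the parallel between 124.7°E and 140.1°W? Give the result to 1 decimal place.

172.3°E

Signed shortest Δλ from +124.7° to -140.1° is +95.2°.
Midpoint longitude = +124.7° + (+95.2°)/2 = +124.7° + 47.6° = +172.3°.
(The naïve average (+124.7 + -140.1)/2 = -7.7° is on the wrong side of the globe.)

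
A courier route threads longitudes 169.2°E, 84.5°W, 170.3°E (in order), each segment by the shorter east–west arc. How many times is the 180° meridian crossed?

2

Leg 1: +169.2° → -84.5°, shortest Δλ = 106.3° (east) — crosses 180°.
Leg 2: -84.5° → +170.3°, shortest Δλ = -105.2° (west) — crosses 180°.
Total crossings: 2.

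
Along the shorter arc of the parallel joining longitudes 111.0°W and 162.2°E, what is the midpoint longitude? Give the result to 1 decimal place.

Signed shortest Δλ from -111.0° to +162.2° is -86.8°.
Midpoint longitude = -111.0° + (-86.8°)/2 = -111.0° − 43.4° = -154.4°.
(The naïve average (-111.0 + +162.2)/2 = 25.6° is on the wrong side of the globe.)

154.4°W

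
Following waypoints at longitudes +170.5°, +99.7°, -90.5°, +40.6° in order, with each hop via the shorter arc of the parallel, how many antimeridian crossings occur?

Leg 1: +170.5° → +99.7°, shortest Δλ = -70.8° (west) — does not cross 180°.
Leg 2: +99.7° → -90.5°, shortest Δλ = 169.8° (east) — crosses 180°.
Leg 3: -90.5° → +40.6°, shortest Δλ = 131.1° (east) — does not cross 180°.
Total crossings: 1.

1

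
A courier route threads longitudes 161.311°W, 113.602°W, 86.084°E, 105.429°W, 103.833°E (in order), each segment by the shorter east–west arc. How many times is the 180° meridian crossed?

Leg 1: -161.311° → -113.602°, shortest Δλ = 47.709° (east) — does not cross 180°.
Leg 2: -113.602° → +86.084°, shortest Δλ = -160.314° (west) — crosses 180°.
Leg 3: +86.084° → -105.429°, shortest Δλ = 168.487° (east) — crosses 180°.
Leg 4: -105.429° → +103.833°, shortest Δλ = -150.738° (west) — crosses 180°.
Total crossings: 3.

3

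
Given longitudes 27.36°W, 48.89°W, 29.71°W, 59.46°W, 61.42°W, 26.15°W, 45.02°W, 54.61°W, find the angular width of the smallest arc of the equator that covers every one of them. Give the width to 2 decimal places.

35.27°

Sort the longitudes: -61.42°, -59.46°, -54.61°, -48.89°, -45.02°, -29.71°, -27.36°, -26.15°.
Eastward gaps between consecutive values (wrapping around): 1.96°, 4.85°, 5.72°, 3.87°, 15.31°, 2.35°, 1.21°, 324.73°.
Largest gap = 324.73° ⇒ minimal covering band is its complement: 360° − 324.73° = 35.27°.
Band runs from -61.42° eastward to -26.15°.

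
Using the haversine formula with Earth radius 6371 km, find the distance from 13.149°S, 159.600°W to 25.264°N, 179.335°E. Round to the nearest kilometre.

4843 km

Δλ = 179.335 − -159.600 = 338.935°; wrapped into (−180°, 180°]: -21.065°.
Δφ = 25.264 − -13.149 = 38.413°.
a = sin²(Δφ/2) + cos φ₁ · cos φ₂ · sin²(Δλ/2) = 0.137649.
c = 2·atan2(√a, √(1−a)) = 0.76019 rad → d = 6371·c ≈ 4843.20 km.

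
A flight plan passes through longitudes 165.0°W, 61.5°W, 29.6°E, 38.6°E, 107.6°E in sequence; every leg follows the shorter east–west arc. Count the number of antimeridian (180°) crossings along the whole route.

Leg 1: -165.0° → -61.5°, shortest Δλ = 103.5° (east) — does not cross 180°.
Leg 2: -61.5° → +29.6°, shortest Δλ = 91.1° (east) — does not cross 180°.
Leg 3: +29.6° → +38.6°, shortest Δλ = 9.0° (east) — does not cross 180°.
Leg 4: +38.6° → +107.6°, shortest Δλ = 69.0° (east) — does not cross 180°.
Total crossings: 0.

0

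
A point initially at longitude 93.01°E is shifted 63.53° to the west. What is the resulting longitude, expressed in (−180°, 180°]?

29.48°E

Start at +93.01°; shift −63.53° → +29.48°.
+29.48° already lies in (−180°, 180°].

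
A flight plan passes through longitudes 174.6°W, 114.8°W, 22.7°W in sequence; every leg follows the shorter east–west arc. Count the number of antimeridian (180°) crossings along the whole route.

0

Leg 1: -174.6° → -114.8°, shortest Δλ = 59.8° (east) — does not cross 180°.
Leg 2: -114.8° → -22.7°, shortest Δλ = 92.1° (east) — does not cross 180°.
Total crossings: 0.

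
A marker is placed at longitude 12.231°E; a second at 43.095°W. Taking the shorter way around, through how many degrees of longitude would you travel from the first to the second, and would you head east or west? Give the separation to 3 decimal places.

Raw difference: -43.095 − 12.231 = -55.326°.
Normalise into (−180°, 180°]: -55.326° stays -55.326°.
Negative ⇒ the second point lies to the west; separation 55.326°.

55.326° west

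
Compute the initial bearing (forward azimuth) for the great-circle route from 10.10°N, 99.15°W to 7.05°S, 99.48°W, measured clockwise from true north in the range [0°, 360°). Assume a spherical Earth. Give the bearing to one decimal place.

Δλ = -99.48 − -99.15 = -0.33°.
θ = atan2( sin Δλ · cos φ₂ , cos φ₁ · sin φ₂ − sin φ₁ · cos φ₂ · cos Δλ )
  = atan2(-0.00572, -0.29487) = -178.889° → normalised to [0°, 360°): 181.111°.

181.1°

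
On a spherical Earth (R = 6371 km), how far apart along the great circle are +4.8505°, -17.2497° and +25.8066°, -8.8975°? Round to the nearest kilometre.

Δλ = -8.8975 − -17.2497 = 8.3522°.
Δφ = 25.8066 − 4.8505 = 20.9561°.
a = sin²(Δφ/2) + cos φ₁ · cos φ₂ · sin²(Δλ/2) = 0.037830.
c = 2·atan2(√a, √(1−a)) = 0.39149 rad → d = 6371·c ≈ 2494.20 km.

2494 km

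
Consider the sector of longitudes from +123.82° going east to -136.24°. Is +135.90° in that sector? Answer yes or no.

Band width going east from +123.82° to -136.24°: ((-136.24 − 123.82) mod 360) = 99.94°.
Offset of +135.90° east of the west edge: ((135.90 − 123.82) mod 360) = 12.08°.
12.08° ≤ 99.94° ⇒ inside.

Yes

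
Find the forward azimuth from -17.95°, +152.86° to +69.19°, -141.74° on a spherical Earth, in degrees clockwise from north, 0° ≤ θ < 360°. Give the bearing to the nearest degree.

Δλ = -141.74 − 152.86 = -294.60°; wrapped into (−180°, 180°]: 65.40°.
θ = atan2( sin Δλ · cos φ₂ , cos φ₁ · sin φ₂ − sin φ₁ · cos φ₂ · cos Δλ )
  = atan2(0.32302, 0.93484) = 19.062° → normalised to [0°, 360°): 19.062°.

19°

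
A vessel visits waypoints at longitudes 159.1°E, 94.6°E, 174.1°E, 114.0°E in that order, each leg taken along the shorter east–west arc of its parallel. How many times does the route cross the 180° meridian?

Leg 1: +159.1° → +94.6°, shortest Δλ = -64.5° (west) — does not cross 180°.
Leg 2: +94.6° → +174.1°, shortest Δλ = 79.5° (east) — does not cross 180°.
Leg 3: +174.1° → +114.0°, shortest Δλ = -60.1° (west) — does not cross 180°.
Total crossings: 0.

0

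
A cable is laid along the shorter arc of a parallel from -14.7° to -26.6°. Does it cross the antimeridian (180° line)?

Signed shortest Δλ = ((-26.6 − -14.7 + 180) mod 360) − 180 = -11.9°.
Going west by 11.9° from -14.7° reaches -26.6° without touching 180°.

No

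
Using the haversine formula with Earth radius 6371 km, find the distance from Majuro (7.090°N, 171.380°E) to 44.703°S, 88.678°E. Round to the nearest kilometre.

9990 km

Δλ = 88.678 − 171.380 = -82.702°.
Δφ = -44.703 − 7.090 = -51.793°.
a = sin²(Δφ/2) + cos φ₁ · cos φ₂ · sin²(Δλ/2) = 0.498613.
c = 2·atan2(√a, √(1−a)) = 1.56802 rad → d = 6371·c ≈ 9989.87 km.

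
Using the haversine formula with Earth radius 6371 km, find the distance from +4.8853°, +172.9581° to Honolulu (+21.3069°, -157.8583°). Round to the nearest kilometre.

3638 km

Δλ = -157.8583 − 172.9581 = -330.8164°; wrapped into (−180°, 180°]: 29.1836°.
Δφ = 21.3069 − 4.8853 = 16.4216°.
a = sin²(Δφ/2) + cos φ₁ · cos φ₂ · sin²(Δλ/2) = 0.079312.
c = 2·atan2(√a, √(1−a)) = 0.57097 rad → d = 6371·c ≈ 3637.67 km.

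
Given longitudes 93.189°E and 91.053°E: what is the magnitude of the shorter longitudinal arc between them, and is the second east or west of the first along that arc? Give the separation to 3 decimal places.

Raw difference: 91.053 − 93.189 = -2.136°.
Normalise into (−180°, 180°]: -2.136° stays -2.136°.
Negative ⇒ the second point lies to the west; separation 2.136°.

2.136° west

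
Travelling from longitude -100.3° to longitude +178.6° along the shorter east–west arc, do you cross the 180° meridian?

Yes

Naïve |178.6 − -100.3| = 278.9° > 180°, so the shorter arc goes the other way round — across 180°.
Signed shortest Δλ = ((178.6 − -100.3 + 180) mod 360) − 180 = -81.1°.
Going west by 81.1° from -100.3° passes through 180° before reaching +178.6°.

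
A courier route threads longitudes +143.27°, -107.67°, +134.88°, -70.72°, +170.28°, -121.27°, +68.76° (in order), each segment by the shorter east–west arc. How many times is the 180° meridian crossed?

Leg 1: +143.27° → -107.67°, shortest Δλ = 109.06° (east) — crosses 180°.
Leg 2: -107.67° → +134.88°, shortest Δλ = -117.45° (west) — crosses 180°.
Leg 3: +134.88° → -70.72°, shortest Δλ = 154.4° (east) — crosses 180°.
Leg 4: -70.72° → +170.28°, shortest Δλ = -119.0° (west) — crosses 180°.
Leg 5: +170.28° → -121.27°, shortest Δλ = 68.45° (east) — crosses 180°.
Leg 6: -121.27° → +68.76°, shortest Δλ = -169.97° (west) — crosses 180°.
Total crossings: 6.

6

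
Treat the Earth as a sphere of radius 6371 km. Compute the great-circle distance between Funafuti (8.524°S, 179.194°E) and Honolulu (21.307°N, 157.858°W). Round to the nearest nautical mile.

2245 nmi

Δλ = -157.858 − 179.194 = -337.052°; wrapped into (−180°, 180°]: 22.948°.
Δφ = 21.307 − -8.524 = 29.831°.
a = sin²(Δφ/2) + cos φ₁ · cos φ₂ · sin²(Δλ/2) = 0.102710.
c = 2·atan2(√a, √(1−a)) = 0.65248 rad → d = 6371·c ≈ 4156.96 km ≈ 2244.58 nmi.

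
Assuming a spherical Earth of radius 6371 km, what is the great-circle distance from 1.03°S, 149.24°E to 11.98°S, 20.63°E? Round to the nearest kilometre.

14160 km

Δλ = 20.63 − 149.24 = -128.61°.
Δφ = -11.98 − -1.03 = -10.95°.
a = sin²(Δφ/2) + cos φ₁ · cos φ₂ · sin²(Δλ/2) = 0.803298.
c = 2·atan2(√a, √(1−a)) = 2.22257 rad → d = 6371·c ≈ 14159.97 km.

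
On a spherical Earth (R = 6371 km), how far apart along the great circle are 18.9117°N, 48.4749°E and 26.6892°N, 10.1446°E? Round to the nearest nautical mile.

Δλ = 10.1446 − 48.4749 = -38.3303°.
Δφ = 26.6892 − 18.9117 = 7.7775°.
a = sin²(Δφ/2) + cos φ₁ · cos φ₂ · sin²(Δλ/2) = 0.095694.
c = 2·atan2(√a, √(1−a)) = 0.62901 rad → d = 6371·c ≈ 4007.41 km ≈ 2163.83 nmi.

2164 nmi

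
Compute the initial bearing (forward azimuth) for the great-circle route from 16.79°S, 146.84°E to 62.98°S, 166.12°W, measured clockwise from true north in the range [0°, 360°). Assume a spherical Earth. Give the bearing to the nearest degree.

Δλ = -166.12 − 146.84 = -312.96°; wrapped into (−180°, 180°]: 47.04°.
θ = atan2( sin Δλ · cos φ₂ , cos φ₁ · sin φ₂ − sin φ₁ · cos φ₂ · cos Δλ )
  = atan2(0.33247, -0.76344) = 156.467° → normalised to [0°, 360°): 156.467°.

156°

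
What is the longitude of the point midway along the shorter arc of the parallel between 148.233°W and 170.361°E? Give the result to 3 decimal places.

168.936°W

Signed shortest Δλ from -148.233° to +170.361° is -41.406°.
Midpoint longitude = -148.233° + (-41.406°)/2 = -148.233° − 20.703° = -168.936°.
(The naïve average (-148.233 + +170.361)/2 = 11.064° is on the wrong side of the globe.)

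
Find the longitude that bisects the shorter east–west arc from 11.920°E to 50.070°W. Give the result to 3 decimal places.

Signed shortest Δλ from +11.920° to -50.070° is -61.990°.
Midpoint longitude = +11.920° + (-61.990°)/2 = +11.920° − 30.995° = -19.075°.

19.075°W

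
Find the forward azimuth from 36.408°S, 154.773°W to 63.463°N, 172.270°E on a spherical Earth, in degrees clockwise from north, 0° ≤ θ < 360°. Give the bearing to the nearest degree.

Δλ = 172.270 − -154.773 = 327.043°; wrapped into (−180°, 180°]: -32.957°.
θ = atan2( sin Δλ · cos φ₂ , cos φ₁ · sin φ₂ − sin φ₁ · cos φ₂ · cos Δλ )
  = atan2(-0.24305, 0.94252) = -14.460° → normalised to [0°, 360°): 345.540°.

346°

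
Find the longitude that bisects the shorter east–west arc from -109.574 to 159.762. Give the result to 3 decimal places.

Signed shortest Δλ from -109.574° to +159.762° is -90.664°.
Midpoint longitude = -109.574° + (-90.664°)/2 = -109.574° − 45.332° = -154.906°.
(The naïve average (-109.574 + +159.762)/2 = 25.094° is on the wrong side of the globe.)

-154.906°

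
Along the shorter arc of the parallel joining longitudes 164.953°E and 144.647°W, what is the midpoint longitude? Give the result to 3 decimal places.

169.847°W

Signed shortest Δλ from +164.953° to -144.647° is +50.400°.
Midpoint longitude = +164.953° + (+50.400°)/2 = +164.953° + 25.200° = +190.153°.
Normalise into (−180°, 180°]: -169.847°.
(The naïve average (+164.953 + -144.647)/2 = 10.153° is on the wrong side of the globe.)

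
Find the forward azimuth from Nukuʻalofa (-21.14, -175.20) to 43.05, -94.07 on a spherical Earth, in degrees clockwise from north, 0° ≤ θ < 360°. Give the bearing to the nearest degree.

Δλ = -94.07 − -175.20 = 81.13°.
θ = atan2( sin Δλ · cos φ₂ , cos φ₁ · sin φ₂ − sin φ₁ · cos φ₂ · cos Δλ )
  = atan2(0.72202, 0.67733) = 46.829° → normalised to [0°, 360°): 46.829°.

47°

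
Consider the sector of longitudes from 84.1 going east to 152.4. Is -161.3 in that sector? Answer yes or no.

No

Band width going east from +84.1° to +152.4°: ((152.4 − 84.1) mod 360) = 68.3°.
Offset of -161.3° east of the west edge: ((-161.3 − 84.1) mod 360) = 114.6°.
114.6° > 68.3° ⇒ outside.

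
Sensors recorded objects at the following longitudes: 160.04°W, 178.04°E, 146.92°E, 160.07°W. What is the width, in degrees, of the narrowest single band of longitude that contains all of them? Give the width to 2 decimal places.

Sort the longitudes: -160.07°, -160.04°, +146.92°, +178.04°.
Eastward gaps between consecutive values (wrapping around): 0.03°, 306.96°, 31.12°, 21.89°.
Largest gap = 306.96° ⇒ minimal covering band is its complement: 360° − 306.96° = 53.04°.
Band runs from +146.92° eastward to -160.04°, crossing the antimeridian.

53.04°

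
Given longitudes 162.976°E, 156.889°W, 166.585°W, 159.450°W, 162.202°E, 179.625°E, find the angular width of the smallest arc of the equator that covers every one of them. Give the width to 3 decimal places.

40.909°

Sort the longitudes: -166.585°, -159.450°, -156.889°, +162.202°, +162.976°, +179.625°.
Eastward gaps between consecutive values (wrapping around): 7.135°, 2.561°, 319.091°, 0.774°, 16.649°, 13.790°.
Largest gap = 319.091° ⇒ minimal covering band is its complement: 360° − 319.091° = 40.909°.
Band runs from +162.202° eastward to -156.889°, crossing the antimeridian.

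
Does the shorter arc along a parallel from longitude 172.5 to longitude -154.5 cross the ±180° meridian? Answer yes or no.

Yes

Naïve |-154.5 − 172.5| = 327.0° > 180°, so the shorter arc goes the other way round — across 180°.
Signed shortest Δλ = ((-154.5 − 172.5 + 180) mod 360) − 180 = 33.0°.
Going east by 33.0° from +172.5° passes through 180° before reaching -154.5°.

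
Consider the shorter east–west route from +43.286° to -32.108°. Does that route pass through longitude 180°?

Signed shortest Δλ = ((-32.108 − 43.286 + 180) mod 360) − 180 = -75.394°.
Going west by 75.394° from +43.286° reaches -32.108° without touching 180°.

No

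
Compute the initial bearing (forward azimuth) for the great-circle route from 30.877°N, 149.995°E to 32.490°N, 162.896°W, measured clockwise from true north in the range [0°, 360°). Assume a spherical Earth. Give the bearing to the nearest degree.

Δλ = -162.896 − 149.995 = -312.891°; wrapped into (−180°, 180°]: 47.109°.
θ = atan2( sin Δλ · cos φ₂ , cos φ₁ · sin φ₂ − sin φ₁ · cos φ₂ · cos Δλ )
  = atan2(0.61798, 0.16641) = 74.929° → normalised to [0°, 360°): 74.929°.

75°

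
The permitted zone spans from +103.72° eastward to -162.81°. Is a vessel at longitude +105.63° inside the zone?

Yes

Band width going east from +103.72° to -162.81°: ((-162.81 − 103.72) mod 360) = 93.47°.
Offset of +105.63° east of the west edge: ((105.63 − 103.72) mod 360) = 1.91°.
1.91° ≤ 93.47° ⇒ inside.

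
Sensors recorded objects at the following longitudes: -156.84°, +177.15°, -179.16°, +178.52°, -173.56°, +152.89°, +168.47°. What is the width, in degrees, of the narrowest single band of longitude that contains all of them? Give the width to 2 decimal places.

50.27°

Sort the longitudes: -179.16°, -173.56°, -156.84°, +152.89°, +168.47°, +177.15°, +178.52°.
Eastward gaps between consecutive values (wrapping around): 5.60°, 16.72°, 309.73°, 15.58°, 8.68°, 1.37°, 2.32°.
Largest gap = 309.73° ⇒ minimal covering band is its complement: 360° − 309.73° = 50.27°.
Band runs from +152.89° eastward to -156.84°, crossing the antimeridian.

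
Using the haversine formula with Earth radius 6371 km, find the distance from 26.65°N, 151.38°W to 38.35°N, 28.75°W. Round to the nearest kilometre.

Δλ = -28.75 − -151.38 = 122.63°.
Δφ = 38.35 − 26.65 = 11.70°.
a = sin²(Δφ/2) + cos φ₁ · cos φ₂ · sin²(Δλ/2) = 0.549821.
c = 2·atan2(√a, √(1−a)) = 1.67060 rad → d = 6371·c ≈ 10643.42 km.

10643 km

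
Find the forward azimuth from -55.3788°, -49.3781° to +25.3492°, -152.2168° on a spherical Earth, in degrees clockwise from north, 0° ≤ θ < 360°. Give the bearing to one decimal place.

275.1°

Δλ = -152.2168 − -49.3781 = -102.8387°.
θ = atan2( sin Δλ · cos φ₂ , cos φ₁ · sin φ₂ − sin φ₁ · cos φ₂ · cos Δλ )
  = atan2(-0.88112, 0.07799) = -84.942° → normalised to [0°, 360°): 275.058°.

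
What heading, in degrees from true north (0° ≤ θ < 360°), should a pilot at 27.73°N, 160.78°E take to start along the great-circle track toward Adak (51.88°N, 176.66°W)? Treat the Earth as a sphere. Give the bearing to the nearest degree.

29°

Δλ = -176.66 − 160.78 = -337.44°; wrapped into (−180°, 180°]: 22.56°.
θ = atan2( sin Δλ · cos φ₂ , cos φ₁ · sin φ₂ − sin φ₁ · cos φ₂ · cos Δλ )
  = atan2(0.23683, 0.43111) = 28.783° → normalised to [0°, 360°): 28.783°.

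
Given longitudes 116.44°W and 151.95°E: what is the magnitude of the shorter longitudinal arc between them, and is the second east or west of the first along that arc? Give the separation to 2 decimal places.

91.61° west

Raw difference: 151.95 − -116.44 = 268.39°.
Normalise into (−180°, 180°]: 268.39° − 360° = -91.61°.
Negative ⇒ the second point lies to the west; separation 91.61°.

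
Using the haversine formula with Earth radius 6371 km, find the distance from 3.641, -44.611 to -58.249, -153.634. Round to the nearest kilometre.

Δλ = -153.634 − -44.611 = -109.023°.
Δφ = -58.249 − 3.641 = -61.890°.
a = sin²(Δφ/2) + cos φ₁ · cos φ₂ · sin²(Δλ/2) = 0.612589.
c = 2·atan2(√a, √(1−a)) = 1.79792 rad → d = 6371·c ≈ 11454.56 km.

11455 km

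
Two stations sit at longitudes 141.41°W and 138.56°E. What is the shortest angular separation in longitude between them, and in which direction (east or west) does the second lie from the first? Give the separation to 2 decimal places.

80.03° west

Raw difference: 138.56 − -141.41 = 279.97°.
Normalise into (−180°, 180°]: 279.97° − 360° = -80.03°.
Negative ⇒ the second point lies to the west; separation 80.03°.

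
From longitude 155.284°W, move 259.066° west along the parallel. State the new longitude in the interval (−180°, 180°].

Start at -155.284°; shift −259.066° → -414.350°.
-414.350° lies outside (−180°, 180°]; add 360° → -54.350°.

54.350°W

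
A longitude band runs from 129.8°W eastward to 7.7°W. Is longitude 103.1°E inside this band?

Band width going east from -129.8° to -7.7°: ((-7.7 − -129.8) mod 360) = 122.1°.
Offset of +103.1° east of the west edge: ((103.1 − -129.8) mod 360) = 232.9°.
232.9° > 122.1° ⇒ outside.

No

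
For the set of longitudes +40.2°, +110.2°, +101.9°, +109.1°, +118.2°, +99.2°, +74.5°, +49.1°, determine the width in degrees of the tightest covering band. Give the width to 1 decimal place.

78.0°

Sort the longitudes: +40.2°, +49.1°, +74.5°, +99.2°, +101.9°, +109.1°, +110.2°, +118.2°.
Eastward gaps between consecutive values (wrapping around): 8.9°, 25.4°, 24.7°, 2.7°, 7.2°, 1.1°, 8.0°, 282.0°.
Largest gap = 282.0° ⇒ minimal covering band is its complement: 360° − 282.0° = 78.0°.
Band runs from +40.2° eastward to +118.2°.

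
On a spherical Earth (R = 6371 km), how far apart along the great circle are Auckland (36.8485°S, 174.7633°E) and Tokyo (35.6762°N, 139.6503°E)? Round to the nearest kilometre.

Δλ = 139.6503 − 174.7633 = -35.1130°.
Δφ = 35.6762 − -36.8485 = 72.5247°.
a = sin²(Δφ/2) + cos φ₁ · cos φ₂ · sin²(Δλ/2) = 0.409000.
c = 2·atan2(√a, √(1−a)) = 1.38778 rad → d = 6371·c ≈ 8841.53 km.

8842 km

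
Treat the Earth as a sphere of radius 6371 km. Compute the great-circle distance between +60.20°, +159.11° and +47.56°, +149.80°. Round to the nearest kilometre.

1529 km

Δλ = 149.80 − 159.11 = -9.31°.
Δφ = 47.56 − 60.20 = -12.64°.
a = sin²(Δφ/2) + cos φ₁ · cos φ₂ · sin²(Δλ/2) = 0.014327.
c = 2·atan2(√a, √(1−a)) = 0.23996 rad → d = 6371·c ≈ 1528.81 km.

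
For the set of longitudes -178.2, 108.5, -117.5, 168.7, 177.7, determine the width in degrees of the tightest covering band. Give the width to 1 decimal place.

Sort the longitudes: -178.2°, -117.5°, +108.5°, +168.7°, +177.7°.
Eastward gaps between consecutive values (wrapping around): 60.7°, 226.0°, 60.2°, 9.0°, 4.1°.
Largest gap = 226.0° ⇒ minimal covering band is its complement: 360° − 226.0° = 134.0°.
Band runs from +108.5° eastward to -117.5°, crossing the antimeridian.

134.0°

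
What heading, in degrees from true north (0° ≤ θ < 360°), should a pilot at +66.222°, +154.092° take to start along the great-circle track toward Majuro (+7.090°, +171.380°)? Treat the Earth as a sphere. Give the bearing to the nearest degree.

160°

Δλ = 171.380 − 154.092 = 17.288°.
θ = atan2( sin Δλ · cos φ₂ , cos φ₁ · sin φ₂ − sin φ₁ · cos φ₂ · cos Δλ )
  = atan2(0.29490, -0.81733) = 160.160° → normalised to [0°, 360°): 160.160°.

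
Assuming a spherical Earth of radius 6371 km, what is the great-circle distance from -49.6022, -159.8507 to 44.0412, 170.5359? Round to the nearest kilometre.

10802 km

Δλ = 170.5359 − -159.8507 = 330.3866°; wrapped into (−180°, 180°]: -29.6134°.
Δφ = 44.0412 − -49.6022 = 93.6434°.
a = sin²(Δφ/2) + cos φ₁ · cos φ₂ · sin²(Δλ/2) = 0.562200.
c = 2·atan2(√a, √(1−a)) = 1.69552 rad → d = 6371·c ≈ 10802.15 km.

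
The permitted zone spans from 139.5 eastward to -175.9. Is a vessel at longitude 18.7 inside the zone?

Band width going east from +139.5° to -175.9°: ((-175.9 − 139.5) mod 360) = 44.6°.
Offset of +18.7° east of the west edge: ((18.7 − 139.5) mod 360) = 239.2°.
239.2° > 44.6° ⇒ outside.

No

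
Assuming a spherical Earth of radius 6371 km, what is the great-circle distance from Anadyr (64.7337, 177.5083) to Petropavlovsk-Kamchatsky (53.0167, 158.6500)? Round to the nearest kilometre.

1681 km

Δλ = 158.6500 − 177.5083 = -18.8583°.
Δφ = 53.0167 − 64.7337 = -11.7170°.
a = sin²(Δφ/2) + cos φ₁ · cos φ₂ · sin²(Δλ/2) = 0.017310.
c = 2·atan2(√a, √(1−a)) = 0.26390 rad → d = 6371·c ≈ 1681.32 km.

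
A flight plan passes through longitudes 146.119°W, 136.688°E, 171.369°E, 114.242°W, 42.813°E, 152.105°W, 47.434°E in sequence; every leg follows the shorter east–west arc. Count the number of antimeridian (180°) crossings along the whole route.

4

Leg 1: -146.119° → +136.688°, shortest Δλ = -77.193° (west) — crosses 180°.
Leg 2: +136.688° → +171.369°, shortest Δλ = 34.681° (east) — does not cross 180°.
Leg 3: +171.369° → -114.242°, shortest Δλ = 74.389° (east) — crosses 180°.
Leg 4: -114.242° → +42.813°, shortest Δλ = 157.055° (east) — does not cross 180°.
Leg 5: +42.813° → -152.105°, shortest Δλ = 165.082° (east) — crosses 180°.
Leg 6: -152.105° → +47.434°, shortest Δλ = -160.461° (west) — crosses 180°.
Total crossings: 4.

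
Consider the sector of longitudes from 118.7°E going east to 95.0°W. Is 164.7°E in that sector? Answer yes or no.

Band width going east from +118.7° to -95.0°: ((-95.0 − 118.7) mod 360) = 146.3°.
Offset of +164.7° east of the west edge: ((164.7 − 118.7) mod 360) = 46.0°.
46.0° ≤ 146.3° ⇒ inside.

Yes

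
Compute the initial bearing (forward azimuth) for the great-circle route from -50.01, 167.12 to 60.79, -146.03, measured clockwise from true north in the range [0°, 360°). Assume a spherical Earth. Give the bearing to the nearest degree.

Δλ = -146.03 − 167.12 = -313.15°; wrapped into (−180°, 180°]: 46.85°.
θ = atan2( sin Δλ · cos φ₂ , cos φ₁ · sin φ₂ − sin φ₁ · cos φ₂ · cos Δλ )
  = atan2(0.35604, 0.81664) = 23.556° → normalised to [0°, 360°): 23.556°.

24°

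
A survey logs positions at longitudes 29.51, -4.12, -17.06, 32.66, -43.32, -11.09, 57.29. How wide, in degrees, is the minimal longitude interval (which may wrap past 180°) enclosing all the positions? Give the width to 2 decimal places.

100.61°

Sort the longitudes: -43.32°, -17.06°, -11.09°, -4.12°, +29.51°, +32.66°, +57.29°.
Eastward gaps between consecutive values (wrapping around): 26.26°, 5.97°, 6.97°, 33.63°, 3.15°, 24.63°, 259.39°.
Largest gap = 259.39° ⇒ minimal covering band is its complement: 360° − 259.39° = 100.61°.
Band runs from -43.32° eastward to +57.29°.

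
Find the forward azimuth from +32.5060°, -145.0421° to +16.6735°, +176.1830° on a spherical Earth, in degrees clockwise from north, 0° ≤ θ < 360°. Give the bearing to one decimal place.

Δλ = 176.1830 − -145.0421 = 321.2251°; wrapped into (−180°, 180°]: -38.7749°.
θ = atan2( sin Δλ · cos φ₂ , cos φ₁ · sin φ₂ − sin φ₁ · cos φ₂ · cos Δλ )
  = atan2(-0.59993, -0.15937) = -104.877° → normalised to [0°, 360°): 255.123°.

255.1°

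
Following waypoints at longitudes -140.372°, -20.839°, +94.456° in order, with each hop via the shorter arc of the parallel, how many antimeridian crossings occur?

0

Leg 1: -140.372° → -20.839°, shortest Δλ = 119.533° (east) — does not cross 180°.
Leg 2: -20.839° → +94.456°, shortest Δλ = 115.295° (east) — does not cross 180°.
Total crossings: 0.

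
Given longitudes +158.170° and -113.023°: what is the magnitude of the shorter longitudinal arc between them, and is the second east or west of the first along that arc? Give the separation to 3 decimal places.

Raw difference: -113.023 − 158.170 = -271.193°.
Normalise into (−180°, 180°]: -271.193° + 360° = 88.807°.
Positive ⇒ the second point lies to the east; separation 88.807°.

88.807° east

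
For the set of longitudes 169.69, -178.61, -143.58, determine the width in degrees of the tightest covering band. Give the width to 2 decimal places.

46.73°

Sort the longitudes: -178.61°, -143.58°, +169.69°.
Eastward gaps between consecutive values (wrapping around): 35.03°, 313.27°, 11.70°.
Largest gap = 313.27° ⇒ minimal covering band is its complement: 360° − 313.27° = 46.73°.
Band runs from +169.69° eastward to -143.58°, crossing the antimeridian.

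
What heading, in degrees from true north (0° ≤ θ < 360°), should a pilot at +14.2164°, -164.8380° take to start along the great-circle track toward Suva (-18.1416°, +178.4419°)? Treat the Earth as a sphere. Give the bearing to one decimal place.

Δλ = 178.4419 − -164.8380 = 343.2799°; wrapped into (−180°, 180°]: -16.7201°.
θ = atan2( sin Δλ · cos φ₂ , cos φ₁ · sin φ₂ − sin φ₁ · cos φ₂ · cos Δλ )
  = atan2(-0.27340, -0.52534) = -152.507° → normalised to [0°, 360°): 207.493°.

207.5°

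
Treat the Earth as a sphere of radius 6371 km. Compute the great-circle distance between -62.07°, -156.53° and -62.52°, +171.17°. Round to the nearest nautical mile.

893 nmi

Δλ = 171.17 − -156.53 = 327.70°; wrapped into (−180°, 180°]: -32.30°.
Δφ = -62.52 − -62.07 = -0.45°.
a = sin²(Δφ/2) + cos φ₁ · cos φ₂ · sin²(Δλ/2) = 0.016738.
c = 2·atan2(√a, √(1−a)) = 0.25947 rad → d = 6371·c ≈ 1653.11 km ≈ 892.61 nmi.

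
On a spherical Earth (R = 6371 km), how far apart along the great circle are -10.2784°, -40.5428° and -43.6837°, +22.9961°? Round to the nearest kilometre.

Δλ = 22.9961 − -40.5428 = 63.5389°.
Δφ = -43.6837 − -10.2784 = -33.4053°.
a = sin²(Δφ/2) + cos φ₁ · cos φ₂ · sin²(Δλ/2) = 0.279849.
c = 2·atan2(√a, √(1−a)) = 1.11486 rad → d = 6371·c ≈ 7102.78 km.

7103 km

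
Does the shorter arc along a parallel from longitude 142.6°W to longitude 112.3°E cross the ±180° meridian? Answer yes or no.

Naïve |112.3 − -142.6| = 254.9° > 180°, so the shorter arc goes the other way round — across 180°.
Signed shortest Δλ = ((112.3 − -142.6 + 180) mod 360) − 180 = -105.1°.
Going west by 105.1° from -142.6° passes through 180° before reaching +112.3°.

Yes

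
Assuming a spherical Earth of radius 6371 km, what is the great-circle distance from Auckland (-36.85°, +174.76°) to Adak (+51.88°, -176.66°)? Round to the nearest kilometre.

9902 km

Δλ = -176.66 − 174.76 = -351.42°; wrapped into (−180°, 180°]: 8.58°.
Δφ = 51.88 − -36.85 = 88.73°.
a = sin²(Δφ/2) + cos φ₁ · cos φ₂ · sin²(Δλ/2) = 0.491682.
c = 2·atan2(√a, √(1−a)) = 1.55416 rad → d = 6371·c ≈ 9901.55 km.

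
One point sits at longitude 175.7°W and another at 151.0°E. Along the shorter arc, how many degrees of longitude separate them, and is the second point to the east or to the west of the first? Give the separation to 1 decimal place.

33.3° west

Raw difference: 151.0 − -175.7 = 326.7°.
Normalise into (−180°, 180°]: 326.7° − 360° = -33.3°.
Negative ⇒ the second point lies to the west; separation 33.3°.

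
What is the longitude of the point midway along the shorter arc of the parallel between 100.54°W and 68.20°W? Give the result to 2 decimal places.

84.37°W

Signed shortest Δλ from -100.54° to -68.20° is +32.34°.
Midpoint longitude = -100.54° + (+32.34°)/2 = -100.54° + 16.17° = -84.37°.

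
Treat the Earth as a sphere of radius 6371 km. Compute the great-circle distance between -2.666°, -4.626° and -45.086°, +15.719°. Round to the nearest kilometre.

Δλ = 15.719 − -4.626 = 20.345°.
Δφ = -45.086 − -2.666 = -42.420°.
a = sin²(Δφ/2) + cos φ₁ · cos φ₂ · sin²(Δλ/2) = 0.152889.
c = 2·atan2(√a, √(1−a)) = 0.80346 rad → d = 6371·c ≈ 5118.83 km.

5119 km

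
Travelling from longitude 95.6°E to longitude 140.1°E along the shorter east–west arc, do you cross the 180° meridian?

No

Signed shortest Δλ = ((140.1 − 95.6 + 180) mod 360) − 180 = 44.5°.
Going east by 44.5° from +95.6° reaches +140.1° without touching 180°.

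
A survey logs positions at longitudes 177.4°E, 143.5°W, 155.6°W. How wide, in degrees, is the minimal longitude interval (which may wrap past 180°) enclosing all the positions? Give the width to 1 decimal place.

Sort the longitudes: -155.6°, -143.5°, +177.4°.
Eastward gaps between consecutive values (wrapping around): 12.1°, 320.9°, 27.0°.
Largest gap = 320.9° ⇒ minimal covering band is its complement: 360° − 320.9° = 39.1°.
Band runs from +177.4° eastward to -143.5°, crossing the antimeridian.

39.1°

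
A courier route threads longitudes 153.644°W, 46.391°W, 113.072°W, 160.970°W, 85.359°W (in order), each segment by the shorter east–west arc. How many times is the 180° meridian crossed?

0

Leg 1: -153.644° → -46.391°, shortest Δλ = 107.253° (east) — does not cross 180°.
Leg 2: -46.391° → -113.072°, shortest Δλ = -66.681° (west) — does not cross 180°.
Leg 3: -113.072° → -160.970°, shortest Δλ = -47.898° (west) — does not cross 180°.
Leg 4: -160.970° → -85.359°, shortest Δλ = 75.611° (east) — does not cross 180°.
Total crossings: 0.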